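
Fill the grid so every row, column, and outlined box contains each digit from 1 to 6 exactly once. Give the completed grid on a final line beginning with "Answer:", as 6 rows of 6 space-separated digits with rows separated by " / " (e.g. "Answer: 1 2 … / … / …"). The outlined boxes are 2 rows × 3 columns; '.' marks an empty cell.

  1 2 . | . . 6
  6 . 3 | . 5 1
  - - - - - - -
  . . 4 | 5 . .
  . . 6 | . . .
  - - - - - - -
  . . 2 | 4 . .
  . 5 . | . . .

Step 1. [r5c1∈{3}] r5c1 is down to just 3. So r5c1=3.
Step 2. [r6c4∈{1,2,3,6}] col 4 places 6 nowhere but r6c4, so r6c4=6.
Step 3. [r4c4∈{1,2,3}] r4c4 is the only open cell in col 4 admitting 1 ⇒ r4c4=1.
Step 4. [r3c1∈{2}] nothing but 2 survives at r3c1. So r3c1=2.
Step 5. [r3c6∈{3}] only 3 remains possible at r3c6. So r3c6=3.
Step 6. [r6c5∈{1,2,3}] r6c5 is the only open cell in row 6 admitting 3. So r6c5=3.
Step 7. [r4c5∈{2,4}] r4c5 is the only open cell in col 5 admitting 2, so r4c5=2.
Step 8. [r5c5∈{1}] nothing but 1 survives at r5c5, so r5c5=1.
Step 9. [r6c6∈{2}] only 2 remains possible at r6c6, so r6c6=2.
Step 10. [r4c2∈{3}] r4c2's peers cover all but 3 ⇒ r4c2=3.
Step 11. [r4c1∈{5}] nothing but 5 survives at r4c1. So r4c1=5.
Step 12. [r3c2∈{1}] r3c2 is down to just 1 ⇒ r3c2=1.
Step 13. [r5c6∈{5}] r5c6's peers cover all but 5 ⇒ r5c6=5.
Step 14. [r3c5∈{6}] r3c5's peers cover all but 6 ⇒ r3c5=6.
Step 15. [r2c4∈{2}] only 2 remains possible at r2c4, so r2c4=2.
Step 16. [r2c2∈{4}] only 4 remains possible at r2c2 ⇒ r2c2=4.
Step 17. [r1c4∈{3}] r1c4's peers cover all but 3. So r1c4=3.
Step 18. [r5c2∈{6}] r5c2 is down to just 6. So r5c2=6.
Step 19. [r6c3∈{1}] r6c3 is down to just 1, so r6c3=1.
Step 20. [r1c3∈{5}] r1c3 has the single candidate 5 ⇒ r1c3=5.
Step 21. [r4c6∈{4}] r4c6 has the single candidate 4. So r4c6=4.
Step 22. [r6c1∈{4}] r6c1 has the single candidate 4. So r6c1=4.
Step 23. [r1c5∈{4}] r1c5 has the single candidate 4. So r1c5=4.

Answer: 1 2 5 3 4 6 / 6 4 3 2 5 1 / 2 1 4 5 6 3 / 5 3 6 1 2 4 / 3 6 2 4 1 5 / 4 5 1 6 3 2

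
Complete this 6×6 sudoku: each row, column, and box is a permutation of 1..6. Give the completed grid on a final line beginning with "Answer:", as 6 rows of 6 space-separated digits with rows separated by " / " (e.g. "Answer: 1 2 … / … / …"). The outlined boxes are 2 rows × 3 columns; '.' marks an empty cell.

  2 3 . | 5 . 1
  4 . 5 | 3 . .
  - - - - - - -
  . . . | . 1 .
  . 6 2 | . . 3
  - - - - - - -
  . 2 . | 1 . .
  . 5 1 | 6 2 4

Step 1. [r6c1∈{3}] r6c1's peers cover all but 3, so r6c1=3.
Step 2. [r3c6∈{2,5,6}] 6 has one home in row 3: r3c6. So r3c6=6.
Step 3. [r4c5∈{4,5}] r4c5 is the only open cell in box 4 admitting 5 ⇒ r4c5=5.
Step 4. [r1c3∈{6}] nothing but 6 survives at r1c3. So r1c3=6.
Step 5. [r3c2∈{4}] r3c2 is down to just 4, so r3c2=4.
Step 6. [r5c6∈{5}] only 5 remains possible at r5c6. So r5c6=5.
Step 7. [r2c2∈{1}] r2c2 has the single candidate 1, so r2c2=1.
Step 8. [r3c4∈{2}] r3c4 is down to just 2 ⇒ r3c4=2.
Step 9. [r3c1∈{5}] r3c1 is down to just 5. So r3c1=5.
Step 10. [r2c6∈{2}] r2c6 has the single candidate 2. So r2c6=2.
Step 11. [r4c1∈{1}] r4c1 is down to just 1 ⇒ r4c1=1.
Step 12. [r5c5∈{3}] r5c5 has the single candidate 3 ⇒ r5c5=3.
Step 13. [r5c1∈{6}] r5c1 has the single candidate 6 ⇒ r5c1=6.
Step 14. [r3c3∈{3}] only 3 remains possible at r3c3 ⇒ r3c3=3.
Step 15. [r4c4∈{4}] r4c4 is down to just 4, so r4c4=4.
Step 16. [r2c5∈{6}] only 6 remains possible at r2c5. So r2c5=6.
Step 17. [r1c5∈{4}] r1c5 has the single candidate 4. So r1c5=4.
Step 18. [r5c3∈{4}] only 4 remains possible at r5c3, so r5c3=4.

Answer: 2 3 6 5 4 1 / 4 1 5 3 6 2 / 5 4 3 2 1 6 / 1 6 2 4 5 3 / 6 2 4 1 3 5 / 3 5 1 6 2 4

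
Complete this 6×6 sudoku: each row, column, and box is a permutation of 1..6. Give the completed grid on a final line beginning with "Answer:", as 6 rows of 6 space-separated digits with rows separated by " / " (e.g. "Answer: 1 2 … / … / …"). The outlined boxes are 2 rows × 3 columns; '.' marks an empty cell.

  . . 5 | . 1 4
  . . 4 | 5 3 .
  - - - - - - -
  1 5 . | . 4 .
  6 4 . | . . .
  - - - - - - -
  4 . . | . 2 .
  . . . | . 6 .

Step 1. [r2c1∈{2}] r2c1 is down to just 2, so r2c1=2.
Step 2. [r5c6∈{1,3,5}] row 5 places 5 nowhere but r5c6 ⇒ r5c6=5.
Step 3. [r5c3∈{1,3,6}] col 3 places 6 nowhere but r5c3. So r5c3=6.
Step 4. [r6c3∈{1,2,3}] r6c3 is the only open cell in col 3 admitting 1, so r6c3=1.
Step 5. [r6c6∈{3}] nothing but 3 survives at r6c6. So r6c6=3.
Step 6. [r2c6∈{6}] r2c6 is down to just 6, so r2c6=6.
Step 7. [r3c6∈{2}] r3c6's peers cover all but 2 ⇒ r3c6=2.
Step 8. [r3c3∈{3}] r3c3 has the single candidate 3, so r3c3=3.
Step 9. [r5c2∈{3}] r5c2's peers cover all but 3. So r5c2=3.
Step 10. [r4c4∈{1,3}] in row 4, 3 fits only at r4c4, so r4c4=3.
Step 11. [r4c3∈{2}] r4c3 is down to just 2 ⇒ r4c3=2.
Step 12. [r6c4∈{4}] r6c4 has the single candidate 4, so r6c4=4.
Step 13. [r1c2∈{6}] nothing but 6 survives at r1c2 ⇒ r1c2=6.
Step 14. [r4c5∈{5}] r4c5 has the single candidate 5. So r4c5=5.
Step 15. [r1c1∈{3}] r1c1's peers cover all but 3 ⇒ r1c1=3.
Step 16. [r6c1∈{5}] r6c1 has the single candidate 5. So r6c1=5.
Step 17. [r1c4∈{2}] only 2 remains possible at r1c4 ⇒ r1c4=2.
Step 18. [r4c6∈{1}] r4c6's peers cover all but 1 ⇒ r4c6=1.
Step 19. [r5c4∈{1}] r5c4 has the single candidate 1. So r5c4=1.
Step 20. [r6c2∈{2}] only 2 remains possible at r6c2 ⇒ r6c2=2.
Step 21. [r2c2∈{1}] r2c2 is down to just 1, so r2c2=1.
Step 22. [r3c4∈{6}] r3c4 is down to just 6. So r3c4=6.

Answer: 3 6 5 2 1 4 / 2 1 4 5 3 6 / 1 5 3 6 4 2 / 6 4 2 3 5 1 / 4 3 6 1 2 5 / 5 2 1 4 6 3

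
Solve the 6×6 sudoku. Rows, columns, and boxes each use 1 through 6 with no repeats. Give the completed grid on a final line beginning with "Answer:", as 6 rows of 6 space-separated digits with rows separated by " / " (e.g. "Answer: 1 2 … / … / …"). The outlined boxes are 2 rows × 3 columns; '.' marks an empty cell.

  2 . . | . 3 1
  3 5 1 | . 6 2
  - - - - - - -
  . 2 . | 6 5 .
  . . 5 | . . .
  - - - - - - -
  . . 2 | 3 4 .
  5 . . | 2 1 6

Step 1. [r3c1∈{1,4}] across row 3, 1 lands solely at r3c1, so r3c1=1.
Step 2. [r4c1∈{4,6}] r4c1 is the only open cell in col 1 admitting 4. So r4c1=4.
Step 3. [r4c2∈{3,6}] row 4 places 6 nowhere but r4c2, so r4c2=6.
Step 4. [r1c2∈{4}] r1c2 has the single candidate 4 ⇒ r1c2=4.
Step 5. [r3c3∈{3}] r3c3 has the single candidate 3 ⇒ r3c3=3.
Step 6. [r2c4∈{4}] only 4 remains possible at r2c4 ⇒ r2c4=4.
Step 7. [r1c3∈{6}] nothing but 6 survives at r1c3, so r1c3=6.
Step 8. [r4c6∈{3}] r4c6's peers cover all but 3, so r4c6=3.
Step 9. [r6c3∈{4}] nothing but 4 survives at r6c3. So r6c3=4.
Step 10. [r5c2∈{1}] r5c2 has the single candidate 1. So r5c2=1.
Step 11. [r3c6∈{4}] r3c6 is down to just 4. So r3c6=4.
Step 12. [r5c1∈{6}] r5c1 is down to just 6, so r5c1=6.
Step 13. [r1c4∈{5}] r1c4's peers cover all but 5, so r1c4=5.
Step 14. [r4c5∈{2}] only 2 remains possible at r4c5, so r4c5=2.
Step 15. [r4c4∈{1}] nothing but 1 survives at r4c4 ⇒ r4c4=1.
Step 16. [r5c6∈{5}] r5c6's peers cover all but 5. So r5c6=5.
Step 17. [r6c2∈{3}] r6c2 has the single candidate 3, so r6c2=3.

Answer: 2 4 6 5 3 1 / 3 5 1 4 6 2 / 1 2 3 6 5 4 / 4 6 5 1 2 3 / 6 1 2 3 4 5 / 5 3 4 2 1 6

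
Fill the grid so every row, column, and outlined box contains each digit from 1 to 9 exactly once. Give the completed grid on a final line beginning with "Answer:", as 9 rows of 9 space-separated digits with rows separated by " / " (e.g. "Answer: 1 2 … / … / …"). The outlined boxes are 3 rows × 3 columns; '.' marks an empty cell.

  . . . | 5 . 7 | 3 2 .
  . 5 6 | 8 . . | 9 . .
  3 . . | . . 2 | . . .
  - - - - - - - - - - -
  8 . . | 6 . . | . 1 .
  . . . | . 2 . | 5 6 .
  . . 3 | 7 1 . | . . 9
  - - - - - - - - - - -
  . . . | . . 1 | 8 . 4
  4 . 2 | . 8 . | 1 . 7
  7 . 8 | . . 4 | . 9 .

Step 1. [r8c6∈{3,5,6,9}] r8c6 is the only open cell in col 6 admitting 6, so r8c6=6.
Step 2. [r4c7∈{2,4,7}] 7 has one home in box 6: r4c7, so r4c7=7.
Step 3. [r9c2∈{1,3,6}] r9c2 is the only open cell in row 9 admitting 1 ⇒ r9c2=1.
Step 4. [r8c8∈{3,5}] 5 has one home in row 8: r8c8, so r8c8=5.
Step 5. [r7c8∈{3}] nothing but 3 survives at r7c8. So r7c8=3.
Step 6. [r3c4∈{1,4,9}] in col 4, 1 fits only at r3c4, so r3c4=1.
Step 7. [r5c4∈{3,4,9}] 4 has one home in col 4: r5c4, so r5c4=4.
Step 8. [r9c5∈{3,5}] across row 9, 5 lands solely at r9c5, so r9c5=5.
Step 9. [r2c6∈{3}] only 3 remains possible at r2c6. So r2c6=3.
Step 10. [r2c5∈{4}] nothing but 4 survives at r2c5, so r2c5=4.
Step 11. [r9c4∈{2,3}] 3 has one home in row 9: r9c4, so r9c4=3.
Step 12. [r8c4∈{9}] r8c4 is down to just 9. So r8c4=9.
Step 13. [r4c5∈{3,9}] col 5 places 3 nowhere but r4c5. So r4c5=3.
Step 14. [r4c9∈{2}] r4c9 is down to just 2. So r4c9=2.
Step 15. [r6c7∈{4}] nothing but 4 survives at r6c7, so r6c7=4.
Step 16. [r3c8∈{4,7,8}] in col 8, 4 fits only at r3c8, so r3c8=4.
Step 17. [r3c7∈{6}] r3c7's peers cover all but 6, so r3c7=6.
Step 18. [r3c5∈{9}] only 9 remains possible at r3c5, so r3c5=9.
Step 19. [r2c1∈{1,2}] across row 2, 2 lands solely at r2c1. So r2c1=2.
Step 20. [r6c8∈{8}] r6c8's peers cover all but 8. So r6c8=8.
Step 21. [r6c6∈{5}] r6c6 is down to just 5, so r6c6=5.
Step 22. [r4c6∈{9}] r4c6 has the single candidate 9 ⇒ r4c6=9.
Step 23. [r7c1∈{5,6,9}] r7c1 is the only open cell in col 1 admitting 5. So r7c1=5.
Step 24. [r7c3∈{9}] r7c3 has the single candidate 9, so r7c3=9.
Step 25. [r4c2∈{4}] nothing but 4 survives at r4c2 ⇒ r4c2=4.
Step 26. [r3c3∈{7}] only 7 remains possible at r3c3. So r3c3=7.
Step 27. [r5c3∈{1}] r5c3 has the single candidate 1 ⇒ r5c3=1.
Step 28. [r3c2∈{8}] nothing but 8 survives at r3c2. So r3c2=8.
Step 29. [r5c1∈{9}] nothing but 9 survives at r5c1 ⇒ r5c1=9.
Step 30. [r2c9∈{1}] r2c9 is down to just 1, so r2c9=1.
Step 31. [r6c1∈{6}] only 6 remains possible at r6c1. So r6c1=6.
Step 32. [r5c2∈{7}] nothing but 7 survives at r5c2 ⇒ r5c2=7.
Step 33. [r1c2∈{9}] r1c2 has the single candidate 9, so r1c2=9.
Step 34. [r5c6∈{8}] r5c6's peers cover all but 8 ⇒ r5c6=8.
Step 35. [r1c3∈{4}] only 4 remains possible at r1c3, so r1c3=4.
Step 36. [r9c9∈{6}] only 6 remains possible at r9c9, so r9c9=6.
Step 37. [r1c5∈{6}] nothing but 6 survives at r1c5. So r1c5=6.
Step 38. [r9c7∈{2}] nothing but 2 survives at r9c7. So r9c7=2.
Step 39. [r1c1∈{1}] only 1 remains possible at r1c1, so r1c1=1.
Step 40. [r7c2∈{6}] r7c2's peers cover all but 6, so r7c2=6.
Step 41. [r7c4∈{2}] r7c4's peers cover all but 2 ⇒ r7c4=2.
Step 42. [r8c2∈{3}] r8c2 has the single candidate 3, so r8c2=3.
Step 43. [r2c8∈{7}] r2c8 has the single candidate 7, so r2c8=7.
Step 44. [r3c9∈{5}] r3c9 has the single candidate 5, so r3c9=5.
Step 45. [r4c3∈{5}] r4c3 has the single candidate 5, so r4c3=5.
Step 46. [r5c9∈{3}] only 3 remains possible at r5c9. So r5c9=3.
Step 47. [r7c5∈{7}] r7c5 has the single candidate 7 ⇒ r7c5=7.
Step 48. [r6c2∈{2}] r6c2 is down to just 2, so r6c2=2.
Step 49. [r1c9∈{8}] only 8 remains possible at r1c9. So r1c9=8.

Answer: 1 9 4 5 6 7 3 2 8 / 2 5 6 8 4 3 9 7 1 / 3 8 7 1 9 2 6 4 5 / 8 4 5 6 3 9 7 1 2 / 9 7 1 4 2 8 5 6 3 / 6 2 3 7 1 5 4 8 9 / 5 6 9 2 7 1 8 3 4 / 4 3 2 9 8 6 1 5 7 / 7 1 8 3 5 4 2 9 6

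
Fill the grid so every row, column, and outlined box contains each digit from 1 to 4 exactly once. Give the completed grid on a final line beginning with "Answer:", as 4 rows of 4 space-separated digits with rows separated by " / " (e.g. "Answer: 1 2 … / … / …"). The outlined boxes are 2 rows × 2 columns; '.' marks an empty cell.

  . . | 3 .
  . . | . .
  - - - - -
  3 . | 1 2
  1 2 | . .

Step 1. [r2c3∈{2,4}] in col 3, 2 fits only at r2c3. So r2c3=2.
Step 2. [r2c1∈{4}] r2c1 is down to just 4. So r2c1=4.
Step 3. [r1c2∈{1}] nothing but 1 survives at r1c2, so r1c2=1.
Step 4. [r4c4∈{3,4}] r4c4 is the only open cell in row 4 admitting 3. So r4c4=3.
Step 5. [r1c1∈{2}] r1c1 is down to just 2. So r1c1=2.
Step 6. [r4c3∈{4}] nothing but 4 survives at r4c3, so r4c3=4.
Step 7. [r1c4∈{4}] only 4 remains possible at r1c4. So r1c4=4.
Step 8. [r3c2∈{4}] only 4 remains possible at r3c2. So r3c2=4.
Step 9. [r2c4∈{1}] r2c4 is down to just 1 ⇒ r2c4=1.
Step 10. [r2c2∈{3}] only 3 remains possible at r2c2, so r2c2=3.

Answer: 2 1 3 4 / 4 3 2 1 / 3 4 1 2 / 1 2 4 3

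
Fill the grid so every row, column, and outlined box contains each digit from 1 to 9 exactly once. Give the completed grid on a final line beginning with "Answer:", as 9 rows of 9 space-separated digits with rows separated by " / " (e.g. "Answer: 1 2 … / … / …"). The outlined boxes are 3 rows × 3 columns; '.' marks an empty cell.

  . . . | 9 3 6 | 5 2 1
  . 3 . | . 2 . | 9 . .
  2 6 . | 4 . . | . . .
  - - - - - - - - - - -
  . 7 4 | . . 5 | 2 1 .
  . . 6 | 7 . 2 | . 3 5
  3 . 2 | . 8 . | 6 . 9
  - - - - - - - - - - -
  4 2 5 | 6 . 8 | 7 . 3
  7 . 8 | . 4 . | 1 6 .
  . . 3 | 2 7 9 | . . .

Step 1. [r2c4∈{1,5,8}] 8 has one home in col 4: r2c4, so r2c4=8.
Step 2. [r4c9∈{8}] nothing but 8 survives at r4c9. So r4c9=8.
Step 3. [r3c9∈{7}] r3c9's peers cover all but 7 ⇒ r3c9=7.
Step 4. [r3c6∈{1}] r3c6's peers cover all but 1. So r3c6=1.
Step 5. [r9c2∈{1}] r9c2's peers cover all but 1, so r9c2=1.
Step 6. [r5c1∈{1,8,9}] across box 4, 1 lands solely at r5c1, so r5c1=1.
Step 7. [r2c8∈{4}] r2c8's peers cover all but 4. So r2c8=4.
Step 8. [r5c2∈{8,9}] across row 5, 8 lands solely at r5c2, so r5c2=8.
Step 9. [r3c8∈{8}] only 8 remains possible at r3c8, so r3c8=8.
Step 10. [r9c9∈{4}] r9c9 is down to just 4. So r9c9=4.
Step 11. [r2c3∈{1,7}] row 2 places 1 nowhere but r2c3, so r2c3=1.
Step 12. [r4c5∈{6,9}] across row 4, 6 lands solely at r4c5. So r4c5=6.
Step 13. [r4c4∈{3}] nothing but 3 survives at r4c4. So r4c4=3.
Step 14. [r2c9∈{6}] r2c9 is down to just 6, so r2c9=6.
Step 15. [r5c7∈{4}] r5c7 has the single candidate 4 ⇒ r5c7=4.
Step 16. [r5c5∈{9}] r5c5's peers cover all but 9 ⇒ r5c5=9.
Step 17. [r6c6∈{4}] r6c6's peers cover all but 4 ⇒ r6c6=4.
Step 18. [r3c5∈{5}] r3c5's peers cover all but 5, so r3c5=5.
Step 19. [r1c2∈{4}] only 4 remains possible at r1c2. So r1c2=4.
Step 20. [r8c6∈{3}] r8c6 has the single candidate 3. So r8c6=3.
Step 21. [r3c7∈{3}] only 3 remains possible at r3c7. So r3c7=3.
Step 22. [r6c8∈{7}] r6c8's peers cover all but 7. So r6c8=7.
Step 23. [r9c1∈{6}] r9c1 is down to just 6, so r9c1=6.
Step 24. [r7c5∈{1}] only 1 remains possible at r7c5. So r7c5=1.
Step 25. [r6c2∈{5}] r6c2's peers cover all but 5 ⇒ r6c2=5.
Step 26. [r1c1∈{8}] only 8 remains possible at r1c1 ⇒ r1c1=8.
Step 27. [r7c8∈{9}] r7c8 has the single candidate 9 ⇒ r7c8=9.
Step 28. [r6c4∈{1}] r6c4 is down to just 1, so r6c4=1.
Step 29. [r8c2∈{9}] r8c2's peers cover all but 9. So r8c2=9.
Step 30. [r8c9∈{2}] r8c9 is down to just 2. So r8c9=2.
Step 31. [r1c3∈{7}] r1c3 is down to just 7, so r1c3=7.
Step 32. [r4c1∈{9}] only 9 remains possible at r4c1. So r4c1=9.
Step 33. [r2c6∈{7}] r2c6 is down to just 7, so r2c6=7.
Step 34. [r8c4∈{5}] r8c4 is down to just 5 ⇒ r8c4=5.
Step 35. [r3c3∈{9}] nothing but 9 survives at r3c3. So r3c3=9.
Step 36. [r9c7∈{8}] r9c7 has the single candidate 8, so r9c7=8.
Step 37. [r9c8∈{5}] nothing but 5 survives at r9c8, so r9c8=5.
Step 38. [r2c1∈{5}] only 5 remains possible at r2c1. So r2c1=5.

Answer: 8 4 7 9 3 6 5 2 1 / 5 3 1 8 2 7 9 4 6 / 2 6 9 4 5 1 3 8 7 / 9 7 4 3 6 5 2 1 8 / 1 8 6 7 9 2 4 3 5 / 3 5 2 1 8 4 6 7 9 / 4 2 5 6 1 8 7 9 3 / 7 9 8 5 4 3 1 6 2 / 6 1 3 2 7 9 8 5 4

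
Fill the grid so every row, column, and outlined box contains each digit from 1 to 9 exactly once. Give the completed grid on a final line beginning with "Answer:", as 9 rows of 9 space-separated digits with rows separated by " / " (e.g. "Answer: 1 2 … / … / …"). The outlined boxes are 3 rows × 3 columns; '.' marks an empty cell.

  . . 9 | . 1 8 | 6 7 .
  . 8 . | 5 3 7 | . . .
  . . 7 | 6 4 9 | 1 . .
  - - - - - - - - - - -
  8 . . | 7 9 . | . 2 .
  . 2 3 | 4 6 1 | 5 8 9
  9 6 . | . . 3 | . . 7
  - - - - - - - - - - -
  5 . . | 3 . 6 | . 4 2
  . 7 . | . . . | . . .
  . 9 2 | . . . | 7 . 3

Step 1. [r8c1∈{1,3,4,6}] r8c1 is the only open cell in row 8 admitting 3 ⇒ r8c1=3.
Step 2. [r8c4∈{1,2,8,9}] col 4 places 9 nowhere but r8c4, so r8c4=9.
Step 3. [r2c9∈{4}] r2c9's peers cover all but 4, so r2c9=4.
Step 4. [r4c6∈{5}] only 5 remains possible at r4c6 ⇒ r4c6=5.
Step 5. [r1c9∈{5}] r1c9 is down to just 5. So r1c9=5.
Step 6. [r8c7∈{8}] r8c7 is down to just 8. So r8c7=8.
Step 7. [r6c8∈{1}] r6c8's peers cover all but 1. So r6c8=1.
Step 8. [r7c2∈{1}] r7c2's peers cover all but 1, so r7c2=1.
Step 9. [r4c2∈{4}] r4c2's peers cover all but 4, so r4c2=4.
Step 10. [r2c1∈{1,2,6}] col 1 places 1 nowhere but r2c1. So r2c1=1.
Step 11. [r9c1∈{4,6}] 6 has one home in col 1: r9c1, so r9c1=6.
Step 12. [r9c8∈{5}] r9c8 has the single candidate 5, so r9c8=5.
Step 13. [r9c5∈{8}] r9c5's peers cover all but 8, so r9c5=8.
Step 14. [r1c4∈{2}] r1c4 has the single candidate 2, so r1c4=2.
Step 15. [r8c6∈{2,4}] across col 6, 2 lands solely at r8c6, so r8c6=2.
Step 16. [r7c7∈{9}] nothing but 9 survives at r7c7. So r7c7=9.
Step 17. [r3c8∈{3}] nothing but 3 survives at r3c8, so r3c8=3.
Step 18. [r8c9∈{1,6}] r8c9 is the only open cell in row 8 admitting 1 ⇒ r8c9=1.
Step 19. [r6c5∈{2}] only 2 remains possible at r6c5 ⇒ r6c5=2.
Step 20. [r2c3∈{6}] r2c3's peers cover all but 6, so r2c3=6.
Step 21. [r2c7∈{2}] r2c7 has the single candidate 2 ⇒ r2c7=2.
Step 22. [r8c3∈{4}] r8c3 is down to just 4, so r8c3=4.
Step 23. [r8c5∈{5}] r8c5's peers cover all but 5, so r8c5=5.
Step 24. [r2c8∈{9}] r2c8 has the single candidate 9, so r2c8=9.
Step 25. [r4c7∈{3}] r4c7's peers cover all but 3 ⇒ r4c7=3.
Step 26. [r4c9∈{6}] nothing but 6 survives at r4c9, so r4c9=6.
Step 27. [r3c9∈{8}] only 8 remains possible at r3c9, so r3c9=8.
Step 28. [r4c3∈{1}] only 1 remains possible at r4c3, so r4c3=1.
Step 29. [r7c3∈{8}] nothing but 8 survives at r7c3, so r7c3=8.
Step 30. [r5c1∈{7}] nothing but 7 survives at r5c1. So r5c1=7.
Step 31. [r1c1∈{4}] r1c1 is down to just 4. So r1c1=4.
Step 32. [r7c5∈{7}] r7c5 is down to just 7 ⇒ r7c5=7.
Step 33. [r9c6∈{4}] r9c6 is down to just 4, so r9c6=4.
Step 34. [r1c2∈{3}] r1c2 is down to just 3, so r1c2=3.
Step 35. [r3c1∈{2}] r3c1 is down to just 2. So r3c1=2.
Step 36. [r6c3∈{5}] r6c3 is down to just 5. So r6c3=5.
Step 37. [r3c2∈{5}] r3c2's peers cover all but 5 ⇒ r3c2=5.
Step 38. [r8c8∈{6}] r8c8 has the single candidate 6, so r8c8=6.
Step 39. [r9c4∈{1}] r9c4's peers cover all but 1, so r9c4=1.
Step 40. [r6c4∈{8}] only 8 remains possible at r6c4 ⇒ r6c4=8.
Step 41. [r6c7∈{4}] r6c7 has the single candidate 4. So r6c7=4.

Answer: 4 3 9 2 1 8 6 7 5 / 1 8 6 5 3 7 2 9 4 / 2 5 7 6 4 9 1 3 8 / 8 4 1 7 9 5 3 2 6 / 7 2 3 4 6 1 5 8 9 / 9 6 5 8 2 3 4 1 7 / 5 1 8 3 7 6 9 4 2 / 3 7 4 9 5 2 8 6 1 / 6 9 2 1 8 4 7 5 3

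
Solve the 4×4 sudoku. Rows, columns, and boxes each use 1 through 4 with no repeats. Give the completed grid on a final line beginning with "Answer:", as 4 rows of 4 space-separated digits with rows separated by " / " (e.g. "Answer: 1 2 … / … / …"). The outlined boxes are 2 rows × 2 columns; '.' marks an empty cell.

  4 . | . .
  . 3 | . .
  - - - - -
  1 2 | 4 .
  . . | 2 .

Step 1. [r1c4∈{1,2,3}] r1c4 is the only open cell in row 1 admitting 2. So r1c4=2.
Step 2. [r2c3∈{1}] only 1 remains possible at r2c3. So r2c3=1.
Step 3. [r4c1∈{3}] nothing but 3 survives at r4c1, so r4c1=3.
Step 4. [r2c4∈{4}] r2c4 is down to just 4 ⇒ r2c4=4.
Step 5. [r1c2∈{1}] r1c2 is down to just 1. So r1c2=1.
Step 6. [r1c3∈{3}] nothing but 3 survives at r1c3, so r1c3=3.
Step 7. [r2c1∈{2}] only 2 remains possible at r2c1, so r2c1=2.
Step 8. [r3c4∈{3}] only 3 remains possible at r3c4 ⇒ r3c4=3.
Step 9. [r4c4∈{1}] r4c4 has the single candidate 1, so r4c4=1.
Step 10. [r4c2∈{4}] r4c2's peers cover all but 4. So r4c2=4.

Answer: 4 1 3 2 / 2 3 1 4 / 1 2 4 3 / 3 4 2 1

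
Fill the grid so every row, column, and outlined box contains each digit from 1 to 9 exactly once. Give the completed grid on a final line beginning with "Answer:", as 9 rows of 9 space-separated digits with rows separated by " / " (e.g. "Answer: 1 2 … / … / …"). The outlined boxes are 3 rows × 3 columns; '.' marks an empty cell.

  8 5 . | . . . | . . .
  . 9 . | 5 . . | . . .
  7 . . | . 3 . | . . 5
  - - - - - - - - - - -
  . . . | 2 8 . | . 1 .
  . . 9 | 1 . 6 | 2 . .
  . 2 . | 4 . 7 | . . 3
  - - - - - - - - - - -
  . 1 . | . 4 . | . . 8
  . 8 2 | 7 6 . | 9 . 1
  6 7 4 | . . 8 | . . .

Step 1. [r2c1∈{1,2,3,4}] 2 has one home in col 1: r2c1 ⇒ r2c1=2.
Step 2. [r5c8∈{4,5,7,8}] row 5 places 8 nowhere but r5c8. So r5c8=8.
Step 3. [r4c6∈{3,5,9}] across box 5, 3 lands solely at r4c6. So r4c6=3.
Step 4. [r2c7∈{1,3,4,6,7,8}] row 2 places 8 nowhere but r2c7, so r2c7=8.
Step 5. [r3c2∈{4,6}] 4 has one home in box 1: r3c2 ⇒ r3c2=4.
Step 6. [r5c9∈{4,7}] across row 5, 7 lands solely at r5c9, so r5c9=7.
Step 7. [r9c5∈{1,2,5,9}] r9c5 is the only open cell in row 9 admitting 1, so r9c5=1.
Step 8. [r1c5∈{2,7,9}] in col 5, 2 fits only at r1c5, so r1c5=2.
Step 9. [r9c4∈{3,9}] r9c4 is the only open cell in row 9 admitting 9 ⇒ r9c4=9.
Step 10. [r1c4∈{6}] r1c4's peers cover all but 6 ⇒ r1c4=6.
Step 11. [r7c4∈{3}] r7c4's peers cover all but 3. So r7c4=3.
Step 12. [r7c3∈{5}] r7c3 has the single candidate 5 ⇒ r7c3=5.
Step 13. [r4c9∈{4,6,9}] row 4 places 9 nowhere but r4c9, so r4c9=9.
Step 14. [r1c9∈{4}] r1c9 is down to just 4, so r1c9=4.
Step 15. [r2c9∈{6}] r2c9's peers cover all but 6. So r2c9=6.
Step 16. [r4c7∈{4,5,6}] r4c7 is the only open cell in col 7 admitting 4, so r4c7=4.
Step 17. [r3c8∈{2,9}] 2 has one home in row 3: r3c8, so r3c8=2.
Step 18. [r3c7∈{1}] only 1 remains possible at r3c7. So r3c7=1.
Step 19. [r1c8∈{3,7,9}] across col 8, 9 lands solely at r1c8, so r1c8=9.
Step 20. [r1c7∈{3,7}] row 1 places 7 nowhere but r1c7. So r1c7=7.
Step 21. [r9c7∈{3,5}] col 7 places 3 nowhere but r9c7 ⇒ r9c7=3.
Step 22. [r6c7∈{5,6}] across col 7, 5 lands solely at r6c7 ⇒ r6c7=5.
Step 23. [r6c8∈{6}] r6c8 has the single candidate 6. So r6c8=6.
Step 24. [r1c6∈{1}] r1c6 is down to just 1, so r1c6=1.
Step 25. [r5c1∈{3,4,5}] across row 5, 4 lands solely at r5c1. So r5c1=4.
Step 26. [r2c3∈{1,3}] across row 2, 1 lands solely at r2c3 ⇒ r2c3=1.
Step 27. [r8c8∈{4,5}] across row 8, 4 lands solely at r8c8 ⇒ r8c8=4.
Step 28. [r3c3∈{6}] r3c3 is down to just 6, so r3c3=6.
Step 29. [r1c3∈{3}] nothing but 3 survives at r1c3 ⇒ r1c3=3.
Step 30. [r2c6∈{4}] r2c6 is down to just 4, so r2c6=4.
Step 31. [r7c8∈{7}] nothing but 7 survives at r7c8 ⇒ r7c8=7.
Step 32. [r6c1∈{1}] only 1 remains possible at r6c1 ⇒ r6c1=1.
Step 33. [r7c7∈{6}] nothing but 6 survives at r7c7. So r7c7=6.
Step 34. [r2c8∈{3}] r2c8 is down to just 3, so r2c8=3.
Step 35. [r3c6∈{9}] nothing but 9 survives at r3c6, so r3c6=9.
Step 36. [r2c5∈{7}] r2c5 is down to just 7, so r2c5=7.
Step 37. [r8c6∈{5}] only 5 remains possible at r8c6, so r8c6=5.
Step 38. [r8c1∈{3}] nothing but 3 survives at r8c1. So r8c1=3.
Step 39. [r7c1∈{9}] r7c1 is down to just 9 ⇒ r7c1=9.
Step 40. [r9c8∈{5}] r9c8 has the single candidate 5. So r9c8=5.
Step 41. [r4c2∈{6}] r4c2 is down to just 6. So r4c2=6.
Step 42. [r3c4∈{8}] only 8 remains possible at r3c4 ⇒ r3c4=8.
Step 43. [r5c2∈{3}] only 3 remains possible at r5c2 ⇒ r5c2=3.
Step 44. [r6c3∈{8}] r6c3's peers cover all but 8 ⇒ r6c3=8.
Step 45. [r7c6∈{2}] r7c6 is down to just 2 ⇒ r7c6=2.
Step 46. [r6c5∈{9}] r6c5 is down to just 9, so r6c5=9.
Step 47. [r4c3∈{7}] r4c3 has the single candidate 7. So r4c3=7.
Step 48. [r9c9∈{2}] r9c9 has the single candidate 2. So r9c9=2.
Step 49. [r5c5∈{5}] nothing but 5 survives at r5c5, so r5c5=5.
Step 50. [r4c1∈{5}] r4c1 has the single candidate 5. So r4c1=5.

Answer: 8 5 3 6 2 1 7 9 4 / 2 9 1 5 7 4 8 3 6 / 7 4 6 8 3 9 1 2 5 / 5 6 7 2 8 3 4 1 9 / 4 3 9 1 5 6 2 8 7 / 1 2 8 4 9 7 5 6 3 / 9 1 5 3 4 2 6 7 8 / 3 8 2 7 6 5 9 4 1 / 6 7 4 9 1 8 3 5 2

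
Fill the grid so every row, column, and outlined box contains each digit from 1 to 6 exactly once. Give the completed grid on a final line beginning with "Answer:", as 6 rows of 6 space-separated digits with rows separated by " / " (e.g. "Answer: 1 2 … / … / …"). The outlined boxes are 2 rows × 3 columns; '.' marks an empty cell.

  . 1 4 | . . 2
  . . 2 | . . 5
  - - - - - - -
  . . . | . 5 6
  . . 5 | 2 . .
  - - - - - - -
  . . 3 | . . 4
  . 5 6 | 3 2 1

Step 1. [r1c4∈{6}] only 6 remains possible at r1c4 ⇒ r1c4=6.
Step 2. [r1c5∈{3}] r1c5's peers cover all but 3. So r1c5=3.
Step 3. [r3c3∈{1}] r3c3's peers cover all but 1. So r3c3=1.
Step 4. [r3c4∈{4}] nothing but 4 survives at r3c4, so r3c4=4.
Step 5. [r4c2∈{3,4,6}] col 2 places 4 nowhere but r4c2, so r4c2=4.
Step 6. [r2c2∈{3,6}] col 2 places 6 nowhere but r2c2 ⇒ r2c2=6.
Step 7. [r3c2∈{2,3}] across col 2, 3 lands solely at r3c2, so r3c2=3.
Step 8. [r5c2∈{2}] r5c2's peers cover all but 2. So r5c2=2.
Step 9. [r2c5∈{1,4}] across row 2, 4 lands solely at r2c5, so r2c5=4.
Step 10. [r5c5∈{6}] r5c5 has the single candidate 6. So r5c5=6.
Step 11. [r3c1∈{2}] r3c1's peers cover all but 2 ⇒ r3c1=2.
Step 12. [r2c4∈{1}] r2c4's peers cover all but 1, so r2c4=1.
Step 13. [r6c1∈{4}] r6c1's peers cover all but 4 ⇒ r6c1=4.
Step 14. [r2c1∈{3}] only 3 remains possible at r2c1, so r2c1=3.
Step 15. [r4c5∈{1}] r4c5's peers cover all but 1 ⇒ r4c5=1.
Step 16. [r4c6∈{3}] only 3 remains possible at r4c6 ⇒ r4c6=3.
Step 17. [r1c1∈{5}] nothing but 5 survives at r1c1, so r1c1=5.
Step 18. [r4c1∈{6}] r4c1 has the single candidate 6 ⇒ r4c1=6.
Step 19. [r5c1∈{1}] r5c1's peers cover all but 1. So r5c1=1.
Step 20. [r5c4∈{5}] r5c4's peers cover all but 5 ⇒ r5c4=5.

Answer: 5 1 4 6 3 2 / 3 6 2 1 4 5 / 2 3 1 4 5 6 / 6 4 5 2 1 3 / 1 2 3 5 6 4 / 4 5 6 3 2 1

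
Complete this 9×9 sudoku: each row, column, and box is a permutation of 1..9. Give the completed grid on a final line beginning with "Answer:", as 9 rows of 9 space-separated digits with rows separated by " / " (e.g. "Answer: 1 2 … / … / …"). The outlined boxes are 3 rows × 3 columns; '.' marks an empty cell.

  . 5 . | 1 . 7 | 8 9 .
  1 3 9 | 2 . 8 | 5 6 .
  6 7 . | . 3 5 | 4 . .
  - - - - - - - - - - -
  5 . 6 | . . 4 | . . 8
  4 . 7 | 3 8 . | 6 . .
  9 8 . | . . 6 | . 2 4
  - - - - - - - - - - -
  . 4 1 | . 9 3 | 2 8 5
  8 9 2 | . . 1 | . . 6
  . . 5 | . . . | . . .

Step 1. [r9c1∈{3,7}] 3 has one home in col 1: r9c1 ⇒ r9c1=3.
Step 2. [r3c8∈{1}] nothing but 1 survives at r3c8. So r3c8=1.
Step 3. [r5c6∈{2,9}] r5c6 is the only open cell in col 6 admitting 9, so r5c6=9.
Step 4. [r4c4∈{7}] r4c4's peers cover all but 7. So r4c4=7.
Step 5. [r5c9∈{1}] nothing but 1 survives at r5c9. So r5c9=1.
Step 6. [r4c5∈{1,2}] box 5 places 2 nowhere but r4c5, so r4c5=2.
Step 7. [r2c5∈{4}] nothing but 4 survives at r2c5 ⇒ r2c5=4.
Step 8. [r4c8∈{3}] r4c8's peers cover all but 3 ⇒ r4c8=3.
Step 9. [r6c7∈{7}] r6c7's peers cover all but 7, so r6c7=7.
Step 10. [r6c4∈{5}] r6c4 is down to just 5. So r6c4=5.
Step 11. [r8c4∈{4}] only 4 remains possible at r8c4, so r8c4=4.
Step 12. [r8c8∈{7}] only 7 remains possible at r8c8. So r8c8=7.
Step 13. [r9c2∈{6}] r9c2 is down to just 6. So r9c2=6.
Step 14. [r1c1∈{2}] only 2 remains possible at r1c1 ⇒ r1c1=2.
Step 15. [r9c7∈{1,9}] r9c7 is the only open cell in row 9 admitting 1, so r9c7=1.
Step 16. [r7c4∈{6}] r7c4 is down to just 6. So r7c4=6.
Step 17. [r4c7∈{9}] only 9 remains possible at r4c7. So r4c7=9.
Step 18. [r8c7∈{3}] r8c7's peers cover all but 3, so r8c7=3.
Step 19. [r4c2∈{1}] only 1 remains possible at r4c2, so r4c2=1.
Step 20. [r8c5∈{5}] r8c5 has the single candidate 5, so r8c5=5.
Step 21. [r6c3∈{3}] nothing but 3 survives at r6c3 ⇒ r6c3=3.
Step 22. [r9c4∈{8}] r9c4's peers cover all but 8. So r9c4=8.
Step 23. [r7c1∈{7}] only 7 remains possible at r7c1 ⇒ r7c1=7.
Step 24. [r5c2∈{2}] r5c2 has the single candidate 2 ⇒ r5c2=2.
Step 25. [r9c5∈{7}] r9c5 is down to just 7, so r9c5=7.
Step 26. [r2c9∈{7}] r2c9 is down to just 7, so r2c9=7.
Step 27. [r9c9∈{9}] r9c9 has the single candidate 9. So r9c9=9.
Step 28. [r5c8∈{5}] r5c8 has the single candidate 5. So r5c8=5.
Step 29. [r1c3∈{4}] r1c3 is down to just 4, so r1c3=4.
Step 30. [r9c8∈{4}] only 4 remains possible at r9c8, so r9c8=4.
Step 31. [r1c9∈{3}] r1c9 has the single candidate 3, so r1c9=3.
Step 32. [r9c6∈{2}] r9c6's peers cover all but 2, so r9c6=2.
Step 33. [r3c9∈{2}] r3c9 has the single candidate 2 ⇒ r3c9=2.
Step 34. [r1c5∈{6}] r1c5's peers cover all but 6, so r1c5=6.
Step 35. [r3c3∈{8}] only 8 remains possible at r3c3. So r3c3=8.
Step 36. [r3c4∈{9}] r3c4's peers cover all but 9. So r3c4=9.
Step 37. [r6c5∈{1}] nothing but 1 survives at r6c5, so r6c5=1.

Answer: 2 5 4 1 6 7 8 9 3 / 1 3 9 2 4 8 5 6 7 / 6 7 8 9 3 5 4 1 2 / 5 1 6 7 2 4 9 3 8 / 4 2 7 3 8 9 6 5 1 / 9 8 3 5 1 6 7 2 4 / 7 4 1 6 9 3 2 8 5 / 8 9 2 4 5 1 3 7 6 / 3 6 5 8 7 2 1 4 9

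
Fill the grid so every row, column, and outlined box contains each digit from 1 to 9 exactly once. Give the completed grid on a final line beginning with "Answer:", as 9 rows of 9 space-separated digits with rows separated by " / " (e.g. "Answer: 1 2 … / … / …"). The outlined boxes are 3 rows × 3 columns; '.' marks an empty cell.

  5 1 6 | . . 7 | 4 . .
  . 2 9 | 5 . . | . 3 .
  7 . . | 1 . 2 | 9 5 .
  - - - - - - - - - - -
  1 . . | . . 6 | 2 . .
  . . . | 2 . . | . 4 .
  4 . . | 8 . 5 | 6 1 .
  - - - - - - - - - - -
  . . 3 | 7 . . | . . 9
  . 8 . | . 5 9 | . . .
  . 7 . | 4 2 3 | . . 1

Step 1. [r5c1∈{3,6,8,9}] col 1 places 3 nowhere but r5c1, so r5c1=3.
Step 2. [r4c5∈{3,4,7,9}] in row 4, 4 fits only at r4c5 ⇒ r4c5=4.
Step 3. [r2c1∈{8}] r2c1 has the single candidate 8, so r2c1=8.
Step 4. [r8c9∈{2,3,4,6,7}] r8c9 is the only open cell in col 9 admitting 4 ⇒ r8c9=4.
Step 5. [r7c6∈{1,8}] in col 6, 8 fits only at r7c6. So r7c6=8.
Step 6. [r9c3∈{5}] only 5 remains possible at r9c3 ⇒ r9c3=5.
Step 7. [r4c8∈{7,8,9}] col 8 places 9 nowhere but r4c8 ⇒ r4c8=9.
Step 8. [r5c2∈{5,6,9}] row 5 places 6 nowhere but r5c2 ⇒ r5c2=6.
Step 9. [r5c5∈{1,7,9}] 9 has one home in row 5: r5c5. So r5c5=9.
Step 10. [r4c4∈{3}] r4c4 is down to just 3, so r4c4=3.
Step 11. [r2c5∈{6}] r2c5 is down to just 6 ⇒ r2c5=6.
Step 12. [r2c9∈{7}] nothing but 7 survives at r2c9, so r2c9=7.
Step 13. [r5c7∈{5,7,8}] 7 has one home in box 6: r5c7. So r5c7=7.
Step 14. [r8c4∈{6}] only 6 remains possible at r8c4. So r8c4=6.
Step 15. [r8c1∈{2}] nothing but 2 survives at r8c1, so r8c1=2.
Step 16. [r1c9∈{2,8}] 2 has one home in col 9: r1c9, so r1c9=2.
Step 17. [r1c8∈{8}] only 8 remains possible at r1c8 ⇒ r1c8=8.
Step 18. [r3c2∈{3,4}] in col 2, 3 fits only at r3c2, so r3c2=3.
Step 19. [r5c9∈{5,8}] across row 5, 5 lands solely at r5c9 ⇒ r5c9=5.
Step 20. [r9c8∈{6}] nothing but 6 survives at r9c8 ⇒ r9c8=6.
Step 21. [r4c3∈{7,8}] r4c3 is the only open cell in row 4 admitting 7. So r4c3=7.
Step 22. [r1c4∈{9}] r1c4's peers cover all but 9 ⇒ r1c4=9.
Step 23. [r7c8∈{2}] r7c8's peers cover all but 2, so r7c8=2.
Step 24. [r6c2∈{9}] r6c2 is down to just 9, so r6c2=9.
Step 25. [r2c6∈{4}] nothing but 4 survives at r2c6 ⇒ r2c6=4.
Step 26. [r7c2∈{4}] r7c2 is down to just 4, so r7c2=4.
Step 27. [r7c7∈{5}] r7c7 is down to just 5, so r7c7=5.
Step 28. [r8c3∈{1}] r8c3 has the single candidate 1 ⇒ r8c3=1.
Step 29. [r6c3∈{2}] nothing but 2 survives at r6c3 ⇒ r6c3=2.
Step 30. [r1c5∈{3}] r1c5 is down to just 3 ⇒ r1c5=3.
Step 31. [r7c5∈{1}] r7c5 is down to just 1 ⇒ r7c5=1.
Step 32. [r8c7∈{3}] r8c7 has the single candidate 3. So r8c7=3.
Step 33. [r6c5∈{7}] r6c5 has the single candidate 7, so r6c5=7.
Step 34. [r2c7∈{1}] nothing but 1 survives at r2c7 ⇒ r2c7=1.
Step 35. [r5c3∈{8}] nothing but 8 survives at r5c3, so r5c3=8.
Step 36. [r7c1∈{6}] only 6 remains possible at r7c1. So r7c1=6.
Step 37. [r3c5∈{8}] nothing but 8 survives at r3c5, so r3c5=8.
Step 38. [r8c8∈{7}] r8c8's peers cover all but 7. So r8c8=7.
Step 39. [r4c2∈{5}] r4c2's peers cover all but 5, so r4c2=5.
Step 40. [r9c1∈{9}] r9c1's peers cover all but 9, so r9c1=9.
Step 41. [r3c3∈{4}] r3c3's peers cover all but 4, so r3c3=4.
Step 42. [r6c9∈{3}] r6c9 is down to just 3 ⇒ r6c9=3.
Step 43. [r4c9∈{8}] r4c9 has the single candidate 8, so r4c9=8.
Step 44. [r9c7∈{8}] r9c7's peers cover all but 8. So r9c7=8.
Step 45. [r3c9∈{6}] r3c9 is down to just 6. So r3c9=6.
Step 46. [r5c6∈{1}] r5c6's peers cover all but 1, so r5c6=1.

Answer: 5 1 6 9 3 7 4 8 2 / 8 2 9 5 6 4 1 3 7 / 7 3 4 1 8 2 9 5 6 / 1 5 7 3 4 6 2 9 8 / 3 6 8 2 9 1 7 4 5 / 4 9 2 8 7 5 6 1 3 / 6 4 3 7 1 8 5 2 9 / 2 8 1 6 5 9 3 7 4 / 9 7 5 4 2 3 8 6 1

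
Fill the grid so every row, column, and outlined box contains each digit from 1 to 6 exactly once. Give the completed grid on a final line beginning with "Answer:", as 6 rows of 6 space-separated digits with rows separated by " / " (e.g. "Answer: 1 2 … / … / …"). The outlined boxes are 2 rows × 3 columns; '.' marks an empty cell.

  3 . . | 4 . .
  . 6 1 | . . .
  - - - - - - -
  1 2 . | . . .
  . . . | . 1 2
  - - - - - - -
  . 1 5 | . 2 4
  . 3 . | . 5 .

Step 1. [r5c1∈{6}] r5c1's peers cover all but 6, so r5c1=6.
Step 2. [r2c1∈{2,4,5}] r2c1 is the only open cell in row 2 admitting 4. So r2c1=4.
Step 3. [r2c5∈{3}] nothing but 3 survives at r2c5. So r2c5=3.
Step 4. [r3c6∈{3,5,6}] 3 has one home in col 6: r3c6 ⇒ r3c6=3.
Step 5. [r3c4∈{5,6}] row 3 places 5 nowhere but r3c4, so r3c4=5.
Step 6. [r4c2∈{4,5}] in col 2, 4 fits only at r4c2, so r4c2=4.
Step 7. [r4c4∈{6}] only 6 remains possible at r4c4 ⇒ r4c4=6.
Step 8. [r1c6∈{1,5,6}] across row 1, 1 lands solely at r1c6 ⇒ r1c6=1.
Step 9. [r6c1∈{2}] nothing but 2 survives at r6c1. So r6c1=2.
Step 10. [r1c3∈{2}] r1c3 is down to just 2 ⇒ r1c3=2.
Step 11. [r1c5∈{6}] nothing but 6 survives at r1c5 ⇒ r1c5=6.
Step 12. [r4c1∈{5}] only 5 remains possible at r4c1 ⇒ r4c1=5.
Step 13. [r4c3∈{3}] r4c3's peers cover all but 3 ⇒ r4c3=3.
Step 14. [r1c2∈{5}] r1c2's peers cover all but 5. So r1c2=5.
Step 15. [r2c6∈{5}] nothing but 5 survives at r2c6 ⇒ r2c6=5.
Step 16. [r3c3∈{6}] r3c3's peers cover all but 6. So r3c3=6.
Step 17. [r6c4∈{1}] r6c4's peers cover all but 1 ⇒ r6c4=1.
Step 18. [r2c4∈{2}] r2c4's peers cover all but 2, so r2c4=2.
Step 19. [r6c6∈{6}] r6c6 has the single candidate 6. So r6c6=6.
Step 20. [r6c3∈{4}] only 4 remains possible at r6c3 ⇒ r6c3=4.
Step 21. [r5c4∈{3}] r5c4's peers cover all but 3 ⇒ r5c4=3.
Step 22. [r3c5∈{4}] only 4 remains possible at r3c5. So r3c5=4.

Answer: 3 5 2 4 6 1 / 4 6 1 2 3 5 / 1 2 6 5 4 3 / 5 4 3 6 1 2 / 6 1 5 3 2 4 / 2 3 4 1 5 6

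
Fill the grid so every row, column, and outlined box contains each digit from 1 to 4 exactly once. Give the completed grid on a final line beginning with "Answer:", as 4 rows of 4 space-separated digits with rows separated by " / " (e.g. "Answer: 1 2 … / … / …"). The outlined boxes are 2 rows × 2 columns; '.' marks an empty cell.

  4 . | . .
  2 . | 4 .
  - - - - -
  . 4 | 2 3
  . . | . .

Step 1. [r4c3∈{1}] nothing but 1 survives at r4c3. So r4c3=1.
Step 2. [r2c2∈{1,3}] in row 2, 3 fits only at r2c2. So r2c2=3.
Step 3. [r1c2∈{1}] r1c2 is down to just 1 ⇒ r1c2=1.
Step 4. [r4c4∈{4}] r4c4 has the single candidate 4 ⇒ r4c4=4.
Step 5. [r4c1∈{3}] r4c1 has the single candidate 3 ⇒ r4c1=3.
Step 6. [r1c4∈{2}] nothing but 2 survives at r1c4 ⇒ r1c4=2.
Step 7. [r1c3∈{3}] nothing but 3 survives at r1c3 ⇒ r1c3=3.
Step 8. [r4c2∈{2}] only 2 remains possible at r4c2. So r4c2=2.
Step 9. [r2c4∈{1}] only 1 remains possible at r2c4, so r2c4=1.
Step 10. [r3c1∈{1}] nothing but 1 survives at r3c1 ⇒ r3c1=1.

Answer: 4 1 3 2 / 2 3 4 1 / 1 4 2 3 / 3 2 1 4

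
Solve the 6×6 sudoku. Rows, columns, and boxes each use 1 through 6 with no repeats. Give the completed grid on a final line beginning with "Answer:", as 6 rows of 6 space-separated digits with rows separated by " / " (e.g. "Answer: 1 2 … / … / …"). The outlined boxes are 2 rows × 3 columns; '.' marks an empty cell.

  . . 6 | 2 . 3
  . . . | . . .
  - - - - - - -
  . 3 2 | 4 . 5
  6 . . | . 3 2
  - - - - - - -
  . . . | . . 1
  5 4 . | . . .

Step 1. [r5c5∈{2,4,5,6}] row 5 places 4 nowhere but r5c5 ⇒ r5c5=4.
Step 2. [r3c1∈{1}] r3c1's peers cover all but 1, so r3c1=1.
Step 3. [r6c6∈{6}] r6c6's peers cover all but 6 ⇒ r6c6=6.
Step 4. [r5c3∈{3}] r5c3's peers cover all but 3 ⇒ r5c3=3.
Step 5. [r4c2∈{5}] r4c2 is down to just 5 ⇒ r4c2=5.
Step 6. [r2c3∈{1,4,5}] r2c3 is the only open cell in col 3 admitting 5. So r2c3=5.
Step 7. [r2c1∈{2,3,4}] row 2 places 3 nowhere but r2c1. So r2c1=3.
Step 8. [r2c2∈{1,2}] row 2 places 2 nowhere but r2c2 ⇒ r2c2=2.
Step 9. [r2c4∈{1,6}] 6 has one home in col 4: r2c4, so r2c4=6.
Step 10. [r2c5∈{1}] only 1 remains possible at r2c5. So r2c5=1.
Step 11. [r4c4∈{1}] nothing but 1 survives at r4c4, so r4c4=1.
Step 12. [r1c1∈{4}] r1c1 is down to just 4. So r1c1=4.
Step 13. [r1c5∈{5}] r1c5 has the single candidate 5, so r1c5=5.
Step 14. [r6c5∈{2}] nothing but 2 survives at r6c5 ⇒ r6c5=2.
Step 15. [r4c3∈{4}] r4c3 has the single candidate 4, so r4c3=4.
Step 16. [r6c4∈{3}] r6c4 has the single candidate 3, so r6c4=3.
Step 17. [r1c2∈{1}] r1c2 is down to just 1 ⇒ r1c2=1.
Step 18. [r5c2∈{6}] nothing but 6 survives at r5c2, so r5c2=6.
Step 19. [r2c6∈{4}] r2c6 is down to just 4, so r2c6=4.
Step 20. [r6c3∈{1}] r6c3's peers cover all but 1 ⇒ r6c3=1.
Step 21. [r3c5∈{6}] nothing but 6 survives at r3c5. So r3c5=6.
Step 22. [r5c4∈{5}] r5c4's peers cover all but 5. So r5c4=5.
Step 23. [r5c1∈{2}] r5c1 is down to just 2, so r5c1=2.

Answer: 4 1 6 2 5 3 / 3 2 5 6 1 4 / 1 3 2 4 6 5 / 6 5 4 1 3 2 / 2 6 3 5 4 1 / 5 4 1 3 2 6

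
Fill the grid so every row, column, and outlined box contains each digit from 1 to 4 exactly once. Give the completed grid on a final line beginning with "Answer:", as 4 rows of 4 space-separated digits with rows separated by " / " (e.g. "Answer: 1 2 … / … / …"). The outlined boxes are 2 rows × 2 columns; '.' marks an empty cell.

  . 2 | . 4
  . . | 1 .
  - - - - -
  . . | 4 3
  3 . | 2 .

Step 1. [r4c2∈{1,4}] 4 has one home in row 4: r4c2, so r4c2=4.
Step 2. [r3c1∈{1,2}] r3c1 is the only open cell in row 3 admitting 2. So r3c1=2.
Step 3. [r1c3∈{3}] r1c3 is down to just 3, so r1c3=3.
Step 4. [r4c4∈{1}] r4c4 is down to just 1, so r4c4=1.
Step 5. [r2c1∈{4}] only 4 remains possible at r2c1, so r2c1=4.
Step 6. [r2c2∈{3}] nothing but 3 survives at r2c2, so r2c2=3.
Step 7. [r3c2∈{1}] r3c2's peers cover all but 1, so r3c2=1.
Step 8. [r1c1∈{1}] r1c1 has the single candidate 1. So r1c1=1.
Step 9. [r2c4∈{2}] only 2 remains possible at r2c4 ⇒ r2c4=2.

Answer: 1 2 3 4 / 4 3 1 2 / 2 1 4 3 / 3 4 2 1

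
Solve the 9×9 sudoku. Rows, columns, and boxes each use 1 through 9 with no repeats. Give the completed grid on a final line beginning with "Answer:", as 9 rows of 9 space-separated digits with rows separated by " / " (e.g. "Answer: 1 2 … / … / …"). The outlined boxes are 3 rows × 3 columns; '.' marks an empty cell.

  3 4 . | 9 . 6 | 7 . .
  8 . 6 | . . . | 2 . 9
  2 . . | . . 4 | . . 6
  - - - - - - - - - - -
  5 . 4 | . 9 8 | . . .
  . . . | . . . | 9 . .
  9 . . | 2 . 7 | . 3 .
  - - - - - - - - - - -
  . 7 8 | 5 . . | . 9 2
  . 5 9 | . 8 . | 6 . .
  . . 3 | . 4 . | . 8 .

Step 1. [r2c2∈{1}] only 1 remains possible at r2c2. So r2c2=1.
Step 2. [r4c7∈{1}] nothing but 1 survives at r4c7 ⇒ r4c7=1.
Step 3. [r8c9∈{1,3,4,7}] col 9 places 3 nowhere but r8c9, so r8c9=3.
Step 4. [r5c4∈{1,3,4,6}] 4 has one home in col 4: r5c4. So r5c4=4.
Step 5. [r5c3∈{1,2,7}] across col 3, 2 lands solely at r5c3 ⇒ r5c3=2.
Step 6. [r1c9∈{1,5,8}] r1c9 is the only open cell in row 1 admitting 8 ⇒ r1c9=8.
Step 7. [r9c9∈{1,5,7}] col 9 places 1 nowhere but r9c9 ⇒ r9c9=1.
Step 8. [r9c4∈{6,7}] row 9 places 7 nowhere but r9c4 ⇒ r9c4=7.
Step 9. [r2c4∈{3}] r2c4's peers cover all but 3. So r2c4=3.
Step 10. [r2c6∈{5}] r2c6 has the single candidate 5, so r2c6=5.
Step 11. [r8c4∈{1}] r8c4 has the single candidate 1 ⇒ r8c4=1.
Step 12. [r7c5∈{3,6}] box 8 places 6 nowhere but r7c5 ⇒ r7c5=6.
Step 13. [r6c2∈{6,8}] r6c2 is the only open cell in row 6 admitting 6. So r6c2=6.
Step 14. [r5c5∈{1,3,5}] across col 5, 3 lands solely at r5c5 ⇒ r5c5=3.
Step 15. [r7c7∈{4}] r7c7 is down to just 4, so r7c7=4.
Step 16. [r4c9∈{7}] nothing but 7 survives at r4c9. So r4c9=7.
Step 17. [r5c9∈{5}] r5c9 is down to just 5, so r5c9=5.
Step 18. [r3c3∈{5,7}] r3c3 is the only open cell in col 3 admitting 7. So r3c3=7.
Step 19. [r3c5∈{1}] only 1 remains possible at r3c5 ⇒ r3c5=1.
Step 20. [r3c8∈{5}] r3c8 is down to just 5. So r3c8=5.
Step 21. [r5c8∈{6}] r5c8 is down to just 6. So r5c8=6.
Step 22. [r9c6∈{2,9}] 9 has one home in row 9: r9c6 ⇒ r9c6=9.
Step 23. [r7c1∈{1}] nothing but 1 survives at r7c1. So r7c1=1.
Step 24. [r1c5∈{2}] r1c5 is down to just 2 ⇒ r1c5=2.
Step 25. [r4c8∈{2}] r4c8's peers cover all but 2, so r4c8=2.
Step 26. [r9c1∈{6}] r9c1's peers cover all but 6. So r9c1=6.
Step 27. [r1c8∈{1}] r1c8 has the single candidate 1 ⇒ r1c8=1.
Step 28. [r4c4∈{6}] only 6 remains possible at r4c4. So r4c4=6.
Step 29. [r6c9∈{4}] r6c9's peers cover all but 4 ⇒ r6c9=4.
Step 30. [r6c5∈{5}] r6c5 has the single candidate 5, so r6c5=5.
Step 31. [r1c3∈{5}] r1c3 has the single candidate 5, so r1c3=5.
Step 32. [r8c1∈{4}] r8c1 has the single candidate 4. So r8c1=4.
Step 33. [r2c8∈{4}] only 4 remains possible at r2c8, so r2c8=4.
Step 34. [r9c7∈{5}] r9c7 is down to just 5. So r9c7=5.
Step 35. [r6c3∈{1}] nothing but 1 survives at r6c3 ⇒ r6c3=1.
Step 36. [r8c8∈{7}] r8c8 has the single candidate 7 ⇒ r8c8=7.
Step 37. [r5c1∈{7}] only 7 remains possible at r5c1 ⇒ r5c1=7.
Step 38. [r9c2∈{2}] r9c2 is down to just 2 ⇒ r9c2=2.
Step 39. [r4c2∈{3}] r4c2 has the single candidate 3. So r4c2=3.
Step 40. [r3c2∈{9}] only 9 remains possible at r3c2, so r3c2=9.
Step 41. [r3c4∈{8}] r3c4's peers cover all but 8, so r3c4=8.
Step 42. [r7c6∈{3}] only 3 remains possible at r7c6 ⇒ r7c6=3.
Step 43. [r5c2∈{8}] nothing but 8 survives at r5c2 ⇒ r5c2=8.
Step 44. [r3c7∈{3}] r3c7 is down to just 3, so r3c7=3.
Step 45. [r8c6∈{2}] r8c6 has the single candidate 2. So r8c6=2.
Step 46. [r6c7∈{8}] r6c7's peers cover all but 8 ⇒ r6c7=8.
Step 47. [r2c5∈{7}] r2c5 has the single candidate 7, so r2c5=7.
Step 48. [r5c6∈{1}] only 1 remains possible at r5c6 ⇒ r5c6=1.

Answer: 3 4 5 9 2 6 7 1 8 / 8 1 6 3 7 5 2 4 9 / 2 9 7 8 1 4 3 5 6 / 5 3 4 6 9 8 1 2 7 / 7 8 2 4 3 1 9 6 5 / 9 6 1 2 5 7 8 3 4 / 1 7 8 5 6 3 4 9 2 / 4 5 9 1 8 2 6 7 3 / 6 2 3 7 4 9 5 8 1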